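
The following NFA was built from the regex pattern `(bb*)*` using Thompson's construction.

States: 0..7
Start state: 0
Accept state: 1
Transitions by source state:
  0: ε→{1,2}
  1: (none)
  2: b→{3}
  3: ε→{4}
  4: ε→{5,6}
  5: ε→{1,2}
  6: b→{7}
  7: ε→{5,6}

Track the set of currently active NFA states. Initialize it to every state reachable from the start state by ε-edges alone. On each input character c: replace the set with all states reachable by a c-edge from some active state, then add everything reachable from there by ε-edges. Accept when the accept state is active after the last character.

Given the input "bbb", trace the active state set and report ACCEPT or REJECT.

initial (ε-close {0}): {0,1,2}
'b' @ 1: {1,2,3,4,5,6}  ✓accept
'b' @ 2: {1,2,3,4,5,6,7}  ✓accept
'b' @ 3: {1,2,3,4,5,6,7}  ✓accept
after full input: {1,2,3,4,5,6,7}  (accept=1 in)

Answer: ACCEPT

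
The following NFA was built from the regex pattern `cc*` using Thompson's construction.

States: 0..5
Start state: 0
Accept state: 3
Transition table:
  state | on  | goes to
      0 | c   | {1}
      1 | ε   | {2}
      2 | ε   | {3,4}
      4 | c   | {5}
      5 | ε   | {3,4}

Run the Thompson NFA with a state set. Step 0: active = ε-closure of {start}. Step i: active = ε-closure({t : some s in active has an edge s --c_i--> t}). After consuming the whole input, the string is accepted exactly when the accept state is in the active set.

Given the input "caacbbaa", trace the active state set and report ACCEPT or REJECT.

Answer: REJECT

Trace:
start: ε-closure({0}) = {0}
'c' @ 1: {1,2,3,4}  [accepting]
'a' @ 2: {}  — state set empty
rest 'acbbaa' ignored (set empty)
after full input: {}  (accept=3 not in)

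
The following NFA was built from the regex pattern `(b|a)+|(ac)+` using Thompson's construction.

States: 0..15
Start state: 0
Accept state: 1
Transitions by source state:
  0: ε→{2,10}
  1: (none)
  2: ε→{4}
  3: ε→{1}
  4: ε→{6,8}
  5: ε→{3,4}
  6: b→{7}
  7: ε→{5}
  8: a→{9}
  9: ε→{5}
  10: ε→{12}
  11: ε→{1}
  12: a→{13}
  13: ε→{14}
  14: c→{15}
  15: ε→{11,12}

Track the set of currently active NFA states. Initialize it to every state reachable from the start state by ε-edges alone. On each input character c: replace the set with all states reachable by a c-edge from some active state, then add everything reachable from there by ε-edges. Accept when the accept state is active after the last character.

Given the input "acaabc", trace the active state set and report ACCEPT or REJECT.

Answer: REJECT

Derivation:
initial (ε-close {0}): {0,2,4,6,8,10,12}
'a' @ 1: {1,3,4,5,6,8,9,13,14}  [accepting]
'c' @ 2: {1,11,12,15}  [accepting]
'a' @ 3: {13,14}
'a' @ 4: {}  — no active states
rest 'bc' ignored (set empty)
final: {}; accept 1 not in set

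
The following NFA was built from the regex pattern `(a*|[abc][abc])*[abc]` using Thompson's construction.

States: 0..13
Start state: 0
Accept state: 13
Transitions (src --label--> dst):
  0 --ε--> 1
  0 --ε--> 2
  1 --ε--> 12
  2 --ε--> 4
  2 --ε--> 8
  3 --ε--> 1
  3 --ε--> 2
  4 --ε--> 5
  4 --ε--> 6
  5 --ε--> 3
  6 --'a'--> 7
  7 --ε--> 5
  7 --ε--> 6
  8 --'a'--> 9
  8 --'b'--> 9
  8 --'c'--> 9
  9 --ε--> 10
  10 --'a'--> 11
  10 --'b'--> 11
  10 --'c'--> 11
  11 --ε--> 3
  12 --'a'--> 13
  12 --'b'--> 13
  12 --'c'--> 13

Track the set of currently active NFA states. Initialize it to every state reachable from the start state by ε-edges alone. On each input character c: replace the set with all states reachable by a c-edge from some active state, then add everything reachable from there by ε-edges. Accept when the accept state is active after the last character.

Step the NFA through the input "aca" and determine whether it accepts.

initial (ε-close {0}): {0,1,2,3,4,5,6,8,12}
'a' @ 1: {1,2,3,4,5,6,7,8,9,10,12,13}  ✓accept
'c' @ 2: {1,2,3,4,5,6,8,9,10,11,12,13}  ✓accept
'a' @ 3: {1,2,3,4,5,6,7,8,9,10,11,12,13}  ✓accept
end set {1,2,3,4,5,6,7,8,9,10,11,12,13} — state 13 in

Answer: ACCEPT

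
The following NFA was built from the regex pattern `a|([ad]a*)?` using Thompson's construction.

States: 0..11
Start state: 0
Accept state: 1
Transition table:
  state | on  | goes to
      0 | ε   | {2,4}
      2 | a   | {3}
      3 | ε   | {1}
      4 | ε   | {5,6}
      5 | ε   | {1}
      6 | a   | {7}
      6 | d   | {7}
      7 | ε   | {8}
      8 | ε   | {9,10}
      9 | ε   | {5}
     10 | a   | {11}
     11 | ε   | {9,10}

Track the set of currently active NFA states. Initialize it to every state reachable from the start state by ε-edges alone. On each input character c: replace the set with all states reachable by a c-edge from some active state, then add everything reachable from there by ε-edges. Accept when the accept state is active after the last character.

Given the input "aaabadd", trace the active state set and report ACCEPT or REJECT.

Answer: REJECT

Derivation:
start: ε-closure({0}) = {0,1,2,4,5,6}
'a' @ 1: {1,3,5,7,8,9,10}  (accept∈set)
'a' @ 2: {1,5,9,10,11}  (accept∈set)
'a' @ 3: {1,5,9,10,11}  (accept∈set)
'b' @ 4: {}  — state set empty
rest 'add' ignored (set empty)
end set {} — state 1 not in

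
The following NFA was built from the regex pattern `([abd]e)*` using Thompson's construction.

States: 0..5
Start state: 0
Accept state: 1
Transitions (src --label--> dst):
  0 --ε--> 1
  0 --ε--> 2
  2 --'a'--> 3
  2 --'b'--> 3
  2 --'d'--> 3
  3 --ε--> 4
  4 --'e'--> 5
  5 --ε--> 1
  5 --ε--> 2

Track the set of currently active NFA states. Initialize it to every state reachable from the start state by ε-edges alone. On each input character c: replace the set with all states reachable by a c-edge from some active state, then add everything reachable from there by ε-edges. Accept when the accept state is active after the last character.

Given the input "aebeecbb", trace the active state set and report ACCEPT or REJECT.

Answer: REJECT

Derivation:
S₀ = ε-closure({0}) = {0,1,2}
'a' @ 1: {3,4}
'e' @ 2: {1,2,5}  ✓accept
'b' @ 3: {3,4}
'e' @ 4: {1,2,5}  ✓accept
'e' @ 5: {}  — state set empty
rest 'cbb' ignored (set empty)
end set {} — state 1 not in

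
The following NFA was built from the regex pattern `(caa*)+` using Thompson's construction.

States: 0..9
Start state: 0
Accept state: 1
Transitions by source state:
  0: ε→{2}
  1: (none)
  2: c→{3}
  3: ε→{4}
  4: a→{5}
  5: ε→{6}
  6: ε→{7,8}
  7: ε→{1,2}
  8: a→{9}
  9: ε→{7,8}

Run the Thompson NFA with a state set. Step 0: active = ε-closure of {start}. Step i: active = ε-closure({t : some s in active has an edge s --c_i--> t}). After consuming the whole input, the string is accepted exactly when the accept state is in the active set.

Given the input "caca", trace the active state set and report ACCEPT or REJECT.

initial (ε-close {0}): {0,2}
'c' @ 1: {3,4}
'a' @ 2: {1,2,5,6,7,8}  (accept∈set)
'c' @ 3: {3,4}
'a' @ 4: {1,2,5,6,7,8}  (accept∈set)
after full input: {1,2,5,6,7,8}  (accept=1 in)

Answer: ACCEPT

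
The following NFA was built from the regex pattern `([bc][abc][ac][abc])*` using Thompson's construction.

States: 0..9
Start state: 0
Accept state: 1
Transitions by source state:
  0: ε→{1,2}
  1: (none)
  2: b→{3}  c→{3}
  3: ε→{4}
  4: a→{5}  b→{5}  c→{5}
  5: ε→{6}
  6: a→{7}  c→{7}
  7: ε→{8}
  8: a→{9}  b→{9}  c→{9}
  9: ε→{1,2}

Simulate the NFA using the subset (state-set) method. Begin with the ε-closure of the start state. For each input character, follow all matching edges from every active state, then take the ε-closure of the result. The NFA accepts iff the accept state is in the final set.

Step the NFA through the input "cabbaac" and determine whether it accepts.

Answer: REJECT

Trace:
start: ε-closure({0}) = {0,1,2}
'c' @ 1: {3,4}
'a' @ 2: {5,6}
'b' @ 3: {}  — state set empty
rest 'baac' ignored (set empty)
after full input: {}  (accept=1 not in)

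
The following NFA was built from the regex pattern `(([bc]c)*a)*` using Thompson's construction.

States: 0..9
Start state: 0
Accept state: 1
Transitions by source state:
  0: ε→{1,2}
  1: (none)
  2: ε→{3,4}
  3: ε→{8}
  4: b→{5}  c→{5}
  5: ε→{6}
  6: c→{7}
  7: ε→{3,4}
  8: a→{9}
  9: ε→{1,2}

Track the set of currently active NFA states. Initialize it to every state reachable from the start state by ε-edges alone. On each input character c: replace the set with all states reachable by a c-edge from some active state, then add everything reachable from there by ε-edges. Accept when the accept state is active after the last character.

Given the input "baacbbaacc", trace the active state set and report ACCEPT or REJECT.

start: ε-closure({0}) = {0,1,2,3,4,8}
'b' @ 1: {5,6}
'a' @ 2: {}  — no active states
rest 'acbbaacc' ignored (set empty)
final: {}; accept 1 not in set

Answer: REJECT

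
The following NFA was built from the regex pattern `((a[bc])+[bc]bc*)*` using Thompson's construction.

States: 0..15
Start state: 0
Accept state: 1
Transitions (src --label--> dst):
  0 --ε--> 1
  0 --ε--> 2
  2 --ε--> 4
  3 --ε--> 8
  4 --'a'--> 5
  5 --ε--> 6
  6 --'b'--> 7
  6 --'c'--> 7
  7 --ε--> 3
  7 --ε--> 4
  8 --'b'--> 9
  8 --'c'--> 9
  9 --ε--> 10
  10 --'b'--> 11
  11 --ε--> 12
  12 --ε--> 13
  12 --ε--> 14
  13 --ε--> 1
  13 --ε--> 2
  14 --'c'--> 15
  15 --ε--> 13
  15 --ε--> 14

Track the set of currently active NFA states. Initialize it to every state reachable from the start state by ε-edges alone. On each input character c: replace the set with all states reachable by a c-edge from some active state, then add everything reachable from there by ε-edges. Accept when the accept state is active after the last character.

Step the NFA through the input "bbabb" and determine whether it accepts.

Answer: REJECT

Steps:
S₀ = ε-closure({0}) = {0,1,2,4}
'b' @ 1: {}  — no active states
rest 'babb' ignored (set empty)
after full input: {}  (accept=1 not in)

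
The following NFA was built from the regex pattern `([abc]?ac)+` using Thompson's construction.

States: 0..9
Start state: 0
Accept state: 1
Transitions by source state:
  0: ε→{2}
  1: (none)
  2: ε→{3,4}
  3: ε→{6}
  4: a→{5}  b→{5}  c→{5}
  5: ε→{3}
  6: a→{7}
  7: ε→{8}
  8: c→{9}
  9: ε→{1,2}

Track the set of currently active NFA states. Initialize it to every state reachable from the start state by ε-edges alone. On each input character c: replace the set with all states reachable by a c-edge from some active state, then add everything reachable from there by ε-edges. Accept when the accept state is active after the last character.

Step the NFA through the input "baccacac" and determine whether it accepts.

S₀ = ε-closure({0}) = {0,2,3,4,6}
'b' @ 1: {3,5,6}
'a' @ 2: {7,8}
'c' @ 3: {1,2,3,4,6,9}  [accepting]
'c' @ 4: {3,5,6}
'a' @ 5: {7,8}
'c' @ 6: {1,2,3,4,6,9}  [accepting]
'a' @ 7: {3,5,6,7,8}
'c' @ 8: {1,2,3,4,6,9}  [accepting]
end set {1,2,3,4,6,9} — state 1 in

Answer: ACCEPT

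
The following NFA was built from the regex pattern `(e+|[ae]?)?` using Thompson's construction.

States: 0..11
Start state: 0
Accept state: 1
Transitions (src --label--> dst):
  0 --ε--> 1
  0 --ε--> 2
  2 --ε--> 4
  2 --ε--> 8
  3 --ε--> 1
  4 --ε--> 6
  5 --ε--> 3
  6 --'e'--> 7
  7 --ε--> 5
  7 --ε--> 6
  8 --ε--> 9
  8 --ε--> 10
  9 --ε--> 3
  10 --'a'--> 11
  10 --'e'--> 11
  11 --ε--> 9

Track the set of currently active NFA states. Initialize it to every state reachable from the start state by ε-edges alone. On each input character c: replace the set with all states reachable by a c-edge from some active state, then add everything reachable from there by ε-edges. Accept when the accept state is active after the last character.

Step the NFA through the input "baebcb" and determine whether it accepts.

Answer: REJECT

Trace:
S₀ = ε-closure({0}) = {0,1,2,3,4,6,8,9,10}
'b' @ 1: {}  — dead — no transitions
rest 'aebcb' ignored (set empty)
final: {}; accept 1 not in set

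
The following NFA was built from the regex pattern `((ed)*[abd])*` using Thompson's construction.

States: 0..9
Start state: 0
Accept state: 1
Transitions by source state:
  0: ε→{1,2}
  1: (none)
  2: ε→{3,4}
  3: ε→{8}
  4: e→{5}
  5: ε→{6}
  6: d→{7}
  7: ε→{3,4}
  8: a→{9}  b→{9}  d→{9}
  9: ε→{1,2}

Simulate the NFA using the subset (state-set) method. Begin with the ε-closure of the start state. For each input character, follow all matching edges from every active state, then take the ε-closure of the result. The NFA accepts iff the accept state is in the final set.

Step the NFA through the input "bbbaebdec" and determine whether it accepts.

Answer: REJECT

Trace:
S₀ = ε-closure({0}) = {0,1,2,3,4,8}
'b' @ 1: {1,2,3,4,8,9}  [accepting]
'b' @ 2: {1,2,3,4,8,9}  [accepting]
'b' @ 3: {1,2,3,4,8,9}  [accepting]
'a' @ 4: {1,2,3,4,8,9}  [accepting]
'e' @ 5: {5,6}
'b' @ 6: {}  — state set empty
rest 'dec' ignored (set empty)
after full input: {}  (accept=1 not in)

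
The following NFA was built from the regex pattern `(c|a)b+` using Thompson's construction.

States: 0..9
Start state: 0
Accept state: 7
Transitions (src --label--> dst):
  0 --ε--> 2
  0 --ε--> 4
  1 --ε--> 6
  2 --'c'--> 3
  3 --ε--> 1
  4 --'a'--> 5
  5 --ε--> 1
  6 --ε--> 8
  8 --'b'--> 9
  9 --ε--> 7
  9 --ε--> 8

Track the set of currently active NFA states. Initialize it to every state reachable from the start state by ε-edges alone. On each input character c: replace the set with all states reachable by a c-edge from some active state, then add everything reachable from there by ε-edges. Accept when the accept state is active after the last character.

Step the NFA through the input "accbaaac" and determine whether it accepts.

S₀ = ε-closure({0}) = {0,2,4}
'a' @ 1: {1,5,6,8}
'c' @ 2: {}  — state set empty
rest 'cbaaac' ignored (set empty)
after full input: {}  (accept=7 not in)

Answer: REJECT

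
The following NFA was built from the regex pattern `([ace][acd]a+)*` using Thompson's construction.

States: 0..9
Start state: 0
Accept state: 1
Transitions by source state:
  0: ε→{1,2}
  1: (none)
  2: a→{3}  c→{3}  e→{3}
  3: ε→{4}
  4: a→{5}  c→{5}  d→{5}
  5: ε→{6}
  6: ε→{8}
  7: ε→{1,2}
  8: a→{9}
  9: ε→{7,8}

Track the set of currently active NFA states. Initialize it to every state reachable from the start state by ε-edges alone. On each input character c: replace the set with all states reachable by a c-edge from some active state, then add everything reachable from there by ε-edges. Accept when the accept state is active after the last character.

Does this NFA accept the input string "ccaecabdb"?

S₀ = ε-closure({0}) = {0,1,2}
'c' @ 1: {3,4}
'c' @ 2: {5,6,8}
'a' @ 3: {1,2,7,8,9}  [accepting]
'e' @ 4: {3,4}
'c' @ 5: {5,6,8}
'a' @ 6: {1,2,7,8,9}  [accepting]
'b' @ 7: {}  — no active states
rest 'db' ignored (set empty)
end set {} — state 1 not in

Answer: REJECT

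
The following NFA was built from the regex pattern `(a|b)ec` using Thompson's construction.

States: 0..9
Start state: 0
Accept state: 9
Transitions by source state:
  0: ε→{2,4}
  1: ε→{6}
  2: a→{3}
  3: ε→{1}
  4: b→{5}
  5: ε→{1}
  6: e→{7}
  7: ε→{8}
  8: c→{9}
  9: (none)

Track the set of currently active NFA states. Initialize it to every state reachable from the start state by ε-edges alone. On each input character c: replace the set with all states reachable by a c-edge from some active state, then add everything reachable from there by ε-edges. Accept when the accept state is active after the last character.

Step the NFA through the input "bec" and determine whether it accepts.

Answer: ACCEPT

Derivation:
S₀ = ε-closure({0}) = {0,2,4}
'b' @ 1: {1,5,6}
'e' @ 2: {7,8}
'c' @ 3: {9}  ✓accept
after full input: {9}  (accept=9 in)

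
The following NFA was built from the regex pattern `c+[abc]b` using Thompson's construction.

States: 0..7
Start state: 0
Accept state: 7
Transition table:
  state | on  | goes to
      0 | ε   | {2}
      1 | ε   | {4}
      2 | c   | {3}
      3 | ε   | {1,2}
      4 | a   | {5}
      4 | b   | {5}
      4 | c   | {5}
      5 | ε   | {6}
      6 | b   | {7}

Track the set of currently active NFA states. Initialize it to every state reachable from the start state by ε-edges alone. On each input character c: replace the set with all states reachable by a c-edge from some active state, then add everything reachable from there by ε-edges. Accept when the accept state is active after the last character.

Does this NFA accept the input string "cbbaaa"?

Answer: REJECT

Derivation:
initial (ε-close {0}): {0,2}
'c' @ 1: {1,2,3,4}
'b' @ 2: {5,6}
'b' @ 3: {7}  (accept∈set)
'a' @ 4: {}  — dead — no transitions
rest 'aa' ignored (set empty)
end set {} — state 7 not in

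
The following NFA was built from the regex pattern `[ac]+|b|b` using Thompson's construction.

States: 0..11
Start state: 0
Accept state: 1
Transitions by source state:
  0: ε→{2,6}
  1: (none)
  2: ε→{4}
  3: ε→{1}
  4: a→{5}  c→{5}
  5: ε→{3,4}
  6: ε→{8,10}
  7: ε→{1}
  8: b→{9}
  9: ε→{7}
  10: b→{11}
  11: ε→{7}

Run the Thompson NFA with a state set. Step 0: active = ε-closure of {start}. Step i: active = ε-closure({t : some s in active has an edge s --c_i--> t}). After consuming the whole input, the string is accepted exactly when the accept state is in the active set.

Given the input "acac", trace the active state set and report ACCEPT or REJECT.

Answer: ACCEPT

Steps:
initial (ε-close {0}): {0,2,4,6,8,10}
'a' @ 1: {1,3,4,5}  (accept∈set)
'c' @ 2: {1,3,4,5}  (accept∈set)
'a' @ 3: {1,3,4,5}  (accept∈set)
'c' @ 4: {1,3,4,5}  (accept∈set)
end set {1,3,4,5} — state 1 in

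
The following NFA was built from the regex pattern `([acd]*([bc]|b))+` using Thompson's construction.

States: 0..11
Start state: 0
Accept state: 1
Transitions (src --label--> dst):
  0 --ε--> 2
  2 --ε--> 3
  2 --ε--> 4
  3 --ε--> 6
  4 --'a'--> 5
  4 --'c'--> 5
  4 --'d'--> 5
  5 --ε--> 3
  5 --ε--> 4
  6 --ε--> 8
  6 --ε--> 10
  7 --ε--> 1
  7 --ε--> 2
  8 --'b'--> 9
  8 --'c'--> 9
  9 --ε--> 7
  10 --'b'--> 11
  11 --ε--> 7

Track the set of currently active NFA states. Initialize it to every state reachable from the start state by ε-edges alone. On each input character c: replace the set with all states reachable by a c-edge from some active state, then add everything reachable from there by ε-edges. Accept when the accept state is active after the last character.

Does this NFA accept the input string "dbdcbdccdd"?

start: ε-closure({0}) = {0,2,3,4,6,8,10}
'd' @ 1: {3,4,5,6,8,10}
'b' @ 2: {1,2,3,4,6,7,8,9,10,11}  ✓accept
'd' @ 3: {3,4,5,6,8,10}
'c' @ 4: {1,2,3,4,5,6,7,8,9,10}  ✓accept
'b' @ 5: {1,2,3,4,6,7,8,9,10,11}  ✓accept
'd' @ 6: {3,4,5,6,8,10}
'c' @ 7: {1,2,3,4,5,6,7,8,9,10}  ✓accept
'c' @ 8: {1,2,3,4,5,6,7,8,9,10}  ✓accept
'd' @ 9: {3,4,5,6,8,10}
'd' @ 10: {3,4,5,6,8,10}
end set {3,4,5,6,8,10} — state 1 not in

Answer: REJECT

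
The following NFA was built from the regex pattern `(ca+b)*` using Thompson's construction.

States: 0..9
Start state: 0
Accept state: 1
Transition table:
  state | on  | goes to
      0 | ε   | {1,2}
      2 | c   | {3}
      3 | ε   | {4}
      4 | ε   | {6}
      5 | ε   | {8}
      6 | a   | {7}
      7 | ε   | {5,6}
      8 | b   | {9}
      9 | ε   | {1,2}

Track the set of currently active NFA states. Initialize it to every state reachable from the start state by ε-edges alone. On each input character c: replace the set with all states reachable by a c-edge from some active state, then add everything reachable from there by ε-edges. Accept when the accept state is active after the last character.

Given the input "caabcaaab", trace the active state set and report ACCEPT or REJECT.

initial (ε-close {0}): {0,1,2}
'c' @ 1: {3,4,6}
'a' @ 2: {5,6,7,8}
'a' @ 3: {5,6,7,8}
'b' @ 4: {1,2,9}  (accept∈set)
'c' @ 5: {3,4,6}
'a' @ 6: {5,6,7,8}
'a' @ 7: {5,6,7,8}
'a' @ 8: {5,6,7,8}
'b' @ 9: {1,2,9}  (accept∈set)
final: {1,2,9}; accept 1 in set

Answer: ACCEPT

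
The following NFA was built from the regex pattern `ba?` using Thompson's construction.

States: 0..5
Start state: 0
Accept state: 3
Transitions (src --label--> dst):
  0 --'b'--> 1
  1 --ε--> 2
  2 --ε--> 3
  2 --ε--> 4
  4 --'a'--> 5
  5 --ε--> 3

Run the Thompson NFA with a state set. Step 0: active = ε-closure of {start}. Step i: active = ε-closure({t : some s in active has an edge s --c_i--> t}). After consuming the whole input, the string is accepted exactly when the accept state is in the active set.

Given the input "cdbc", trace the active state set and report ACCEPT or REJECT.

S₀ = ε-closure({0}) = {0}
'c' @ 1: {}  — state set empty
rest 'dbc' ignored (set empty)
final: {}; accept 3 not in set

Answer: REJECT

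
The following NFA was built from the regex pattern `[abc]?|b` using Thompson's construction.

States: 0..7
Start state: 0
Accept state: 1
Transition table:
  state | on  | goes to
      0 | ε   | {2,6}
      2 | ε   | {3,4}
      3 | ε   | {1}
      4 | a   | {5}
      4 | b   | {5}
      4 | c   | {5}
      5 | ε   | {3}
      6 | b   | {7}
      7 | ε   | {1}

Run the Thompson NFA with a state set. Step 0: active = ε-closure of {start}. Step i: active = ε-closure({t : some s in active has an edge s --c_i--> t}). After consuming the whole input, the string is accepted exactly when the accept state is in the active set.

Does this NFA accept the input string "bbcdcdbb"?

Answer: REJECT

Derivation:
initial (ε-close {0}): {0,1,2,3,4,6}
'b' @ 1: {1,3,5,7}  (accept∈set)
'b' @ 2: {}  — no active states
rest 'cdcdbb' ignored (set empty)
final: {}; accept 1 not in set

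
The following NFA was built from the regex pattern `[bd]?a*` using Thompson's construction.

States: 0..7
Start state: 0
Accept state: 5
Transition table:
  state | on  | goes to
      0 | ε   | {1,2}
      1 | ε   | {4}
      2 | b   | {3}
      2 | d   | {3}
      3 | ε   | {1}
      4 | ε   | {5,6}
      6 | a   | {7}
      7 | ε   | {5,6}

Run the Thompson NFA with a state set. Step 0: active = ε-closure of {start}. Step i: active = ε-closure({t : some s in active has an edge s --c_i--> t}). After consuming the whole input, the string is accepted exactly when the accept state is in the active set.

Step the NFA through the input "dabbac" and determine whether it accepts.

S₀ = ε-closure({0}) = {0,1,2,4,5,6}
'd' @ 1: {1,3,4,5,6}  (accept∈set)
'a' @ 2: {5,6,7}  (accept∈set)
'b' @ 3: {}  — state set empty
rest 'bac' ignored (set empty)
after full input: {}  (accept=5 not in)

Answer: REJECT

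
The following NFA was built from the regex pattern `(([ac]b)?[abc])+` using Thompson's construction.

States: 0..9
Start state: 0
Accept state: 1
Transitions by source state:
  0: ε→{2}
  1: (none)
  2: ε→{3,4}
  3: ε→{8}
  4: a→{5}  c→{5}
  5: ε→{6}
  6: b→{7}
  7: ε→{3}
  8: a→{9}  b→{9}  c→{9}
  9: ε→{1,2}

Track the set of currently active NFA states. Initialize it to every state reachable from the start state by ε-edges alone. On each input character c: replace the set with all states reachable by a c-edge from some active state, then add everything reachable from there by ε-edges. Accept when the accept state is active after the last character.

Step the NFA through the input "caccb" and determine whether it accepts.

start: ε-closure({0}) = {0,2,3,4,8}
'c' @ 1: {1,2,3,4,5,6,8,9}  [accepting]
'a' @ 2: {1,2,3,4,5,6,8,9}  [accepting]
'c' @ 3: {1,2,3,4,5,6,8,9}  [accepting]
'c' @ 4: {1,2,3,4,5,6,8,9}  [accepting]
'b' @ 5: {1,2,3,4,7,8,9}  [accepting]
after full input: {1,2,3,4,7,8,9}  (accept=1 in)

Answer: ACCEPT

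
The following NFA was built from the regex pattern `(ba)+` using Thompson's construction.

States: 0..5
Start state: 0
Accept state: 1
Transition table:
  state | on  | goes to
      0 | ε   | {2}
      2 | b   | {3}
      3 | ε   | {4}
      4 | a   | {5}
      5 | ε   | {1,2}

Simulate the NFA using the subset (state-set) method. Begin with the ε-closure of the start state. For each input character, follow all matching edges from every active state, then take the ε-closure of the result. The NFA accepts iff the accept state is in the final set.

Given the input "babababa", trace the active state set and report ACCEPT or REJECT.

start: ε-closure({0}) = {0,2}
'b' @ 1: {3,4}
'a' @ 2: {1,2,5}  ✓accept
'b' @ 3: {3,4}
'a' @ 4: {1,2,5}  ✓accept
'b' @ 5: {3,4}
'a' @ 6: {1,2,5}  ✓accept
'b' @ 7: {3,4}
'a' @ 8: {1,2,5}  ✓accept
end set {1,2,5} — state 1 in

Answer: ACCEPT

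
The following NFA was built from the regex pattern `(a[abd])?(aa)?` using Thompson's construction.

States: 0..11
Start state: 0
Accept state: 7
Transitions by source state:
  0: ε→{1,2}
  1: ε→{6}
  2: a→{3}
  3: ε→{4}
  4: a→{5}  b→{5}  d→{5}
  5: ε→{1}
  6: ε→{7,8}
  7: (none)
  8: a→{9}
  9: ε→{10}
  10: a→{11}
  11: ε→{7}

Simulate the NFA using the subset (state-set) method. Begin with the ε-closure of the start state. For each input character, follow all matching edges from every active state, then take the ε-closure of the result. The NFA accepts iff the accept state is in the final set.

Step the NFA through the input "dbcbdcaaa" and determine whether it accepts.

Answer: REJECT

Trace:
start: ε-closure({0}) = {0,1,2,6,7,8}
'd' @ 1: {}  — state set empty
rest 'bcbdcaaa' ignored (set empty)
final: {}; accept 7 not in set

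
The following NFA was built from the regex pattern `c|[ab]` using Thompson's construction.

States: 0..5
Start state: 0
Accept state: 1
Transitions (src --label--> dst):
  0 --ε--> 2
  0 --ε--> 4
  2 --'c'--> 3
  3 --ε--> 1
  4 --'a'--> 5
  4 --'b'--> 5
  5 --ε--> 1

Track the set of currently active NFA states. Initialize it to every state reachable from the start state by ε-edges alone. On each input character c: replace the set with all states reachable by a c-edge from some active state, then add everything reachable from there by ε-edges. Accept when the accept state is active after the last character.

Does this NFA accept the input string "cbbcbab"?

Answer: REJECT

Derivation:
start: ε-closure({0}) = {0,2,4}
'c' @ 1: {1,3}  ✓accept
'b' @ 2: {}  — no active states
rest 'bcbab' ignored (set empty)
end set {} — state 1 not in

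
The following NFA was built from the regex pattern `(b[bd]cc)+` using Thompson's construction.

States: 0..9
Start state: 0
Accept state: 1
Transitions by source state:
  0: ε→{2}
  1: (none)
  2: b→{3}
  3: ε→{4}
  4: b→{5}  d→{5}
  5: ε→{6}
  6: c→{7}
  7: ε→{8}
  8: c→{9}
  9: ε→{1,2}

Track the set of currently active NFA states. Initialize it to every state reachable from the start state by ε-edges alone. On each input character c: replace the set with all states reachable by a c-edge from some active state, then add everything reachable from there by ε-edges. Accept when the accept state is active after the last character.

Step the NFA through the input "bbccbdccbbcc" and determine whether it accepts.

start: ε-closure({0}) = {0,2}
'b' @ 1: {3,4}
'b' @ 2: {5,6}
'c' @ 3: {7,8}
'c' @ 4: {1,2,9}  [accepting]
'b' @ 5: {3,4}
'd' @ 6: {5,6}
'c' @ 7: {7,8}
'c' @ 8: {1,2,9}  [accepting]
'b' @ 9: {3,4}
'b' @ 10: {5,6}
'c' @ 11: {7,8}
'c' @ 12: {1,2,9}  [accepting]
final: {1,2,9}; accept 1 in set

Answer: ACCEPT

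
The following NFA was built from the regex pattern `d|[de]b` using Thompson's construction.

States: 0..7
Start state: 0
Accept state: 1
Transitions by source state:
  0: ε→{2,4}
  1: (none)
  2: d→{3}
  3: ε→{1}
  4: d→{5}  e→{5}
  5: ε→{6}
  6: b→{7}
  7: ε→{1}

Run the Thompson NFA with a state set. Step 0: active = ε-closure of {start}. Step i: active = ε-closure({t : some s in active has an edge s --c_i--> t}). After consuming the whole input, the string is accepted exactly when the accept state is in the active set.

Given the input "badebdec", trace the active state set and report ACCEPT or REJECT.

Answer: REJECT

Steps:
initial (ε-close {0}): {0,2,4}
'b' @ 1: {}  — dead — no transitions
rest 'adebdec' ignored (set empty)
after full input: {}  (accept=1 not in)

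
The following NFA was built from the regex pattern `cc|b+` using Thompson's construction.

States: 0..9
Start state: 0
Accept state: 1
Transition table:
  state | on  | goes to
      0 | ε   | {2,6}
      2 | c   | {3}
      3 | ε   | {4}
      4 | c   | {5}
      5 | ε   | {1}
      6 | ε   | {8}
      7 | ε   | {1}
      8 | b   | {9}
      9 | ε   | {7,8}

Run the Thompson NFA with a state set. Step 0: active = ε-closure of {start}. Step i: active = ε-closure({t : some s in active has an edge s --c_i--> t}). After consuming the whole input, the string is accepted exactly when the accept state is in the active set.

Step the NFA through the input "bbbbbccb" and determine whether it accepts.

Answer: REJECT

Derivation:
S₀ = ε-closure({0}) = {0,2,6,8}
'b' @ 1: {1,7,8,9}  ✓accept
'b' @ 2: {1,7,8,9}  ✓accept
'b' @ 3: {1,7,8,9}  ✓accept
'b' @ 4: {1,7,8,9}  ✓accept
'b' @ 5: {1,7,8,9}  ✓accept
'c' @ 6: {}  — dead — no transitions
rest 'cb' ignored (set empty)
end set {} — state 1 not in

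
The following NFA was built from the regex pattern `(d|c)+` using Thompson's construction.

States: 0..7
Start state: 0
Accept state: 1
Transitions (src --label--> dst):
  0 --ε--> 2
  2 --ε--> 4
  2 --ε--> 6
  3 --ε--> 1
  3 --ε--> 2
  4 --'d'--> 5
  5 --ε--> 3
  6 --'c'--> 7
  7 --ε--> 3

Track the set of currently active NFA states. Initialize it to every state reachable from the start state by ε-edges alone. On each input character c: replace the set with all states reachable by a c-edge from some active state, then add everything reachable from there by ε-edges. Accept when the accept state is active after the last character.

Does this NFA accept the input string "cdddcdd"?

Answer: ACCEPT

Derivation:
initial (ε-close {0}): {0,2,4,6}
'c' @ 1: {1,2,3,4,6,7}  (accept∈set)
'd' @ 2: {1,2,3,4,5,6}  (accept∈set)
'd' @ 3: {1,2,3,4,5,6}  (accept∈set)
'd' @ 4: {1,2,3,4,5,6}  (accept∈set)
'c' @ 5: {1,2,3,4,6,7}  (accept∈set)
'd' @ 6: {1,2,3,4,5,6}  (accept∈set)
'd' @ 7: {1,2,3,4,5,6}  (accept∈set)
final: {1,2,3,4,5,6}; accept 1 in set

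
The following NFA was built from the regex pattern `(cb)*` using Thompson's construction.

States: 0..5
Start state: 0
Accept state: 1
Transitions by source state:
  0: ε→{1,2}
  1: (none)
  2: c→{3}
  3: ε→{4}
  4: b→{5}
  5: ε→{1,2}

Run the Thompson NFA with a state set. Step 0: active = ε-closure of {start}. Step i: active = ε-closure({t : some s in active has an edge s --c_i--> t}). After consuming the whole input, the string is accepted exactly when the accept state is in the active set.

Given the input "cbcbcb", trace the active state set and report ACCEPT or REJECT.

Answer: ACCEPT

Derivation:
initial (ε-close {0}): {0,1,2}
'c' @ 1: {3,4}
'b' @ 2: {1,2,5}  (accept∈set)
'c' @ 3: {3,4}
'b' @ 4: {1,2,5}  (accept∈set)
'c' @ 5: {3,4}
'b' @ 6: {1,2,5}  (accept∈set)
end set {1,2,5} — state 1 in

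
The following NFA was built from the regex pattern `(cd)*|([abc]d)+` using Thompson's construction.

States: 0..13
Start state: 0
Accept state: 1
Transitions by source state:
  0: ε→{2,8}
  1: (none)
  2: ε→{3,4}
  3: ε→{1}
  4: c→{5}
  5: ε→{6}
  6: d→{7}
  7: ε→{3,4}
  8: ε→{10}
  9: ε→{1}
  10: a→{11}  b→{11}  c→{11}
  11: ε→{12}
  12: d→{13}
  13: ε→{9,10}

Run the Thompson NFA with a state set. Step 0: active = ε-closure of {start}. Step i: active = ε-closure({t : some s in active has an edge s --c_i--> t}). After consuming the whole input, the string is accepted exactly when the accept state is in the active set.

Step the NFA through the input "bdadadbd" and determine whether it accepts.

Answer: ACCEPT

Steps:
initial (ε-close {0}): {0,1,2,3,4,8,10}
'b' @ 1: {11,12}
'd' @ 2: {1,9,10,13}  [accepting]
'a' @ 3: {11,12}
'd' @ 4: {1,9,10,13}  [accepting]
'a' @ 5: {11,12}
'd' @ 6: {1,9,10,13}  [accepting]
'b' @ 7: {11,12}
'd' @ 8: {1,9,10,13}  [accepting]
end set {1,9,10,13} — state 1 in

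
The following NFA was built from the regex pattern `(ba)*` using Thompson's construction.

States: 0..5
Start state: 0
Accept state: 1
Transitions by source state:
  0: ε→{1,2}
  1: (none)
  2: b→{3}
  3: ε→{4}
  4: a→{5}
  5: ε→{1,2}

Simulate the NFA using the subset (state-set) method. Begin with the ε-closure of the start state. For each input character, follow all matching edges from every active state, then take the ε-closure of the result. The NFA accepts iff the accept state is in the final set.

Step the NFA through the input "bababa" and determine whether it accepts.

Answer: ACCEPT

Derivation:
S₀ = ε-closure({0}) = {0,1,2}
'b' @ 1: {3,4}
'a' @ 2: {1,2,5}  [accepting]
'b' @ 3: {3,4}
'a' @ 4: {1,2,5}  [accepting]
'b' @ 5: {3,4}
'a' @ 6: {1,2,5}  [accepting]
final: {1,2,5}; accept 1 in set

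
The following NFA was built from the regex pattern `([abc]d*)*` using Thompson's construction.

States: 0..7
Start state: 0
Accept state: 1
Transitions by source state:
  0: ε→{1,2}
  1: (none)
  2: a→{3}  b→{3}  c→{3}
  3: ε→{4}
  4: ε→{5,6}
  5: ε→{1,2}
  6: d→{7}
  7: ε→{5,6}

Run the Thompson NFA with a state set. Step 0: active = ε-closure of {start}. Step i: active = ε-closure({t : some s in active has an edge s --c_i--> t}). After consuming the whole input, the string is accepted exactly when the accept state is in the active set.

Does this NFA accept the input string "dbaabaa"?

initial (ε-close {0}): {0,1,2}
'd' @ 1: {}  — dead — no transitions
rest 'baabaa' ignored (set empty)
after full input: {}  (accept=1 not in)

Answer: REJECT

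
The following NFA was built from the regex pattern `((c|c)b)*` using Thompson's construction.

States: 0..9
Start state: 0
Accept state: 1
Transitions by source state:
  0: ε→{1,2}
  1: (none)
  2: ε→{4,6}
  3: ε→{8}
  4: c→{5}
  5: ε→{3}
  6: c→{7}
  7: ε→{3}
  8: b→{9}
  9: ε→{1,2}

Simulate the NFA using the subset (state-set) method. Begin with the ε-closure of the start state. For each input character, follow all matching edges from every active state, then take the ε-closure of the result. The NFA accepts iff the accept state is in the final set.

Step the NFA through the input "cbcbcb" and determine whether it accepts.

S₀ = ε-closure({0}) = {0,1,2,4,6}
'c' @ 1: {3,5,7,8}
'b' @ 2: {1,2,4,6,9}  ✓accept
'c' @ 3: {3,5,7,8}
'b' @ 4: {1,2,4,6,9}  ✓accept
'c' @ 5: {3,5,7,8}
'b' @ 6: {1,2,4,6,9}  ✓accept
after full input: {1,2,4,6,9}  (accept=1 in)

Answer: ACCEPT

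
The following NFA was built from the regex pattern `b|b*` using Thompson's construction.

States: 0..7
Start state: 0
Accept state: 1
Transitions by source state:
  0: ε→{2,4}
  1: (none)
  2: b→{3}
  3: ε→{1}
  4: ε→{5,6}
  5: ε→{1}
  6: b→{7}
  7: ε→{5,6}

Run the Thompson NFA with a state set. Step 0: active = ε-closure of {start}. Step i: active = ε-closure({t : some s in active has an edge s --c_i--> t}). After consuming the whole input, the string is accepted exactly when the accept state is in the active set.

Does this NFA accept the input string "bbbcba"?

Answer: REJECT

Derivation:
initial (ε-close {0}): {0,1,2,4,5,6}
'b' @ 1: {1,3,5,6,7}  [accepting]
'b' @ 2: {1,5,6,7}  [accepting]
'b' @ 3: {1,5,6,7}  [accepting]
'c' @ 4: {}  — state set empty
rest 'ba' ignored (set empty)
after full input: {}  (accept=1 not in)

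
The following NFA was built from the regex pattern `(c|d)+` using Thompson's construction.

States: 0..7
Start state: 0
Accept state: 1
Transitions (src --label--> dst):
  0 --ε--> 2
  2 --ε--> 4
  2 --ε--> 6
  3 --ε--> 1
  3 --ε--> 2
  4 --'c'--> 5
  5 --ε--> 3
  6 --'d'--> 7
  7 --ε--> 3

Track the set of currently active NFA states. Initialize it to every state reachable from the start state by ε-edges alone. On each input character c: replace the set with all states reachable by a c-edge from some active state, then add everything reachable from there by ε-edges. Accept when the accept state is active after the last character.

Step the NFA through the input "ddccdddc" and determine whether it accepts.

Answer: ACCEPT

Steps:
start: ε-closure({0}) = {0,2,4,6}
'd' @ 1: {1,2,3,4,6,7}  (accept∈set)
'd' @ 2: {1,2,3,4,6,7}  (accept∈set)
'c' @ 3: {1,2,3,4,5,6}  (accept∈set)
'c' @ 4: {1,2,3,4,5,6}  (accept∈set)
'd' @ 5: {1,2,3,4,6,7}  (accept∈set)
'd' @ 6: {1,2,3,4,6,7}  (accept∈set)
'd' @ 7: {1,2,3,4,6,7}  (accept∈set)
'c' @ 8: {1,2,3,4,5,6}  (accept∈set)
final: {1,2,3,4,5,6}; accept 1 in set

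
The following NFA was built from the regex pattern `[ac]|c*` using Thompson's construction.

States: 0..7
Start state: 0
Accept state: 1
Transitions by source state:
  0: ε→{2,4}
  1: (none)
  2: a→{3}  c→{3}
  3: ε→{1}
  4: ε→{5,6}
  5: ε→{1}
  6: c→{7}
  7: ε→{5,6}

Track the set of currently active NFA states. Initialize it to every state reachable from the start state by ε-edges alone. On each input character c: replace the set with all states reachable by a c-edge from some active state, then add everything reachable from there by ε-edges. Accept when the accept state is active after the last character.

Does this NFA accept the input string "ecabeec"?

Answer: REJECT

Derivation:
S₀ = ε-closure({0}) = {0,1,2,4,5,6}
'e' @ 1: {}  — state set empty
rest 'cabeec' ignored (set empty)
after full input: {}  (accept=1 not in)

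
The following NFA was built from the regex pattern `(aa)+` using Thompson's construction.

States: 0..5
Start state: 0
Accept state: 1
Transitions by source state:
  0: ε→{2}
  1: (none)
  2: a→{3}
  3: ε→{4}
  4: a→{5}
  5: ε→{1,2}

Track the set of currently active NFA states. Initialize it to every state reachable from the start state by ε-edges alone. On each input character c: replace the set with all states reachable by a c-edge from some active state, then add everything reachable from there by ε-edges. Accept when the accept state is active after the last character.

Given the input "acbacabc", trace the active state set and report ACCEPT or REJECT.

initial (ε-close {0}): {0,2}
'a' @ 1: {3,4}
'c' @ 2: {}  — state set empty
rest 'bacabc' ignored (set empty)
after full input: {}  (accept=1 not in)

Answer: REJECT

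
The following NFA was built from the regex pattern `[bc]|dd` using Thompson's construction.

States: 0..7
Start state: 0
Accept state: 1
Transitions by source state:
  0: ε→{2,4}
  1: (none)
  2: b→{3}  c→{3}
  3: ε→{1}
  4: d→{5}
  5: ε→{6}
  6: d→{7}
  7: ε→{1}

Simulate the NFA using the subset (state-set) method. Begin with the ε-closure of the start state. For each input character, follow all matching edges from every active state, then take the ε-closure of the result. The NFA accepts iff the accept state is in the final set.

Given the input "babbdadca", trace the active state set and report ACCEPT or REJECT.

Answer: REJECT

Derivation:
S₀ = ε-closure({0}) = {0,2,4}
'b' @ 1: {1,3}  [accepting]
'a' @ 2: {}  — no active states
rest 'bbdadca' ignored (set empty)
end set {} — state 1 not in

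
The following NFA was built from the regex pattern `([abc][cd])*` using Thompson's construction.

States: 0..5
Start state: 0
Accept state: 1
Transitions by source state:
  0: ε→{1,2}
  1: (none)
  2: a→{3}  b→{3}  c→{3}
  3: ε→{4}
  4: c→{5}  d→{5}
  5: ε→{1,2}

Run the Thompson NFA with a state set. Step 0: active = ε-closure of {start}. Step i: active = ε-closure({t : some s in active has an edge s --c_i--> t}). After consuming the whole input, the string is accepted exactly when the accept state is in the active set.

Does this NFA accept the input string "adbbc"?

Answer: REJECT

Derivation:
start: ε-closure({0}) = {0,1,2}
'a' @ 1: {3,4}
'd' @ 2: {1,2,5}  ✓accept
'b' @ 3: {3,4}
'b' @ 4: {}  — no active states
rest 'c' ignored (set empty)
after full input: {}  (accept=1 not in)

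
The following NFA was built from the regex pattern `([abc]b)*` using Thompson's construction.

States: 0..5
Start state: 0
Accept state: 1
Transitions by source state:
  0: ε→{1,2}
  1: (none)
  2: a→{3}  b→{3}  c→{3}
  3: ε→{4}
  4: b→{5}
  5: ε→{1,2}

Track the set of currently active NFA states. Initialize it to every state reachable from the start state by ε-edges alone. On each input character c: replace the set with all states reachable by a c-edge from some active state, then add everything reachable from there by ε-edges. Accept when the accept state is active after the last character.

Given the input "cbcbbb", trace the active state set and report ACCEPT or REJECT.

Answer: ACCEPT

Trace:
initial (ε-close {0}): {0,1,2}
'c' @ 1: {3,4}
'b' @ 2: {1,2,5}  [accepting]
'c' @ 3: {3,4}
'b' @ 4: {1,2,5}  [accepting]
'b' @ 5: {3,4}
'b' @ 6: {1,2,5}  [accepting]
after full input: {1,2,5}  (accept=1 in)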